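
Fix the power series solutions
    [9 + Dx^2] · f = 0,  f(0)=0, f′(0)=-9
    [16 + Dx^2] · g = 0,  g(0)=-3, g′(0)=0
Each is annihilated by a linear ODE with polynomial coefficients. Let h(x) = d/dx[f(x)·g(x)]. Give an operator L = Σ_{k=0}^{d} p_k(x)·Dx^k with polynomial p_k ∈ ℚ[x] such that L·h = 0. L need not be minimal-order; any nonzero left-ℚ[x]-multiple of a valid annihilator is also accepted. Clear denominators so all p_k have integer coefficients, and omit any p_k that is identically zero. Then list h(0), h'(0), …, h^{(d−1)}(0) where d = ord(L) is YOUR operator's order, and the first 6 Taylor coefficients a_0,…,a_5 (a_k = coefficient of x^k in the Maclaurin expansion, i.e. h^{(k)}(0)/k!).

L = 49 + 50·Dx^2 + Dx^4  (order 4).
h: a_k = 27, 0, -1539/2, 0, 25209/8, 0, …
ICs: h(0) = 27, h′(0) = 0, h′′(0) = -1539, h′′′(0) = 0.

f: a_k = 0, -9, 0, 27/2, 0, -243/40, …
g: a_k = -3, 0, 24, 0, -32, 0, …
Product ⇒ symmetric product L₀, ord ≤ 4.
Derive L from L₀ (diff closure).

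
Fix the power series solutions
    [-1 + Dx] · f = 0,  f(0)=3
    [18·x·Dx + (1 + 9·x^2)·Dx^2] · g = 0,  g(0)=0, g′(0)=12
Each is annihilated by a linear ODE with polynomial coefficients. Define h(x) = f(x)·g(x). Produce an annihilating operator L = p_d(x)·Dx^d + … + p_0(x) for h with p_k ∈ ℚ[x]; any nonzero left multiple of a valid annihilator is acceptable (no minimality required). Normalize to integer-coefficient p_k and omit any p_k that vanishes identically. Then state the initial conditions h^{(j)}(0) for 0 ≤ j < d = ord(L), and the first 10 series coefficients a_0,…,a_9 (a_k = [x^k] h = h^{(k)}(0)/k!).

L = (1 - 18·x + 9·x^2) + (-2 + 18·x - 18·x^2)·Dx + (1 + 9·x^2)·Dx^2  (order 2).
h: a_k = 0, 36, 36, -90, -102, 5307/10, 1131/2, -484679/140, -511397/140, 27320809/1120, …
ICs: h(0) = 0, h′(0) = 36.

f: a_k = 3, 3, 3/2, 1/2, 1/8, 1/40, 1/240, 1/1680, 1/13440, 1/120960, …
g: a_k = 0, 12, 0, -36, 0, 972/5, 0, -8748/7, 0, 8748, …
f·g: L₀ = L_f ⊗_s L_g, ord ≤ 1·2.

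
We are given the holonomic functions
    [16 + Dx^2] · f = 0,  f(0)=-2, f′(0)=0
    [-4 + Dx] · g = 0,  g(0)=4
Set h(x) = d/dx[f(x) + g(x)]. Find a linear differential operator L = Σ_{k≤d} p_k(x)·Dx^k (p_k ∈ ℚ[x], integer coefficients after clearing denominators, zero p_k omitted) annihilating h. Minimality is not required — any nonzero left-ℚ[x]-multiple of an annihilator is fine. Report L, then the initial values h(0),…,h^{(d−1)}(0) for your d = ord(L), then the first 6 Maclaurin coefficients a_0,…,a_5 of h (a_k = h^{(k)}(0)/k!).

L = 64 - 16·Dx + 4·Dx^2 - Dx^3  (order 3).
h: a_k = 16, 96, 128, 256/3, 512/3, 1024/5, …
ICs: h(0) = 16, h′(0) = 96, h′′(0) = 256.

f: a_k = -2, 0, 16, 0, -64/3, 0, …
g: a_k = 4, 16, 32, 128/3, 128/3, 512/15, …
Weyl lclm of L_f,L_g ⇒ L₀ (ord ≤ 3).
h=h₀': d/dx-closure on L₀ ⇒ L.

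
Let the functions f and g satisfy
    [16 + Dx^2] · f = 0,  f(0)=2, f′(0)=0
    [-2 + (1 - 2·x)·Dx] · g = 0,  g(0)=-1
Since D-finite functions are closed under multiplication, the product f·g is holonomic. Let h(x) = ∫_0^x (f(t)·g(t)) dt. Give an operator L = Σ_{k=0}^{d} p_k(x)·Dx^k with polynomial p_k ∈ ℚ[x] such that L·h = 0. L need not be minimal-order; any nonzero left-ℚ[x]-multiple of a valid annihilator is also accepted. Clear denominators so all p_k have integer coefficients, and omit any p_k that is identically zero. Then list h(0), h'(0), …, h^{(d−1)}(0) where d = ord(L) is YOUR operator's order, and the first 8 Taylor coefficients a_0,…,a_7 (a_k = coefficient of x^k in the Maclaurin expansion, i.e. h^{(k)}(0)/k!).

L = (-16 + 32·x)·Dx + 4·Dx^2 + (-1 + 2·x)·Dx^3  (order 3).
h: a_k = 0, -2, -2, 8/3, 4, 32/15, 32/9, 2432/315, …
ICs: h(0) = 0, h′(0) = -2, h′′(0) = -4.

f: a_k = 2, 0, -16, 0, 64/3, 0, -512/45, 0, …
g: a_k = -1, -2, -4, -8, -16, -32, -64, -128, …
Product ⇒ symmetric product L₀, ord ≤ 2.
Integrate: L := L₀·Dx.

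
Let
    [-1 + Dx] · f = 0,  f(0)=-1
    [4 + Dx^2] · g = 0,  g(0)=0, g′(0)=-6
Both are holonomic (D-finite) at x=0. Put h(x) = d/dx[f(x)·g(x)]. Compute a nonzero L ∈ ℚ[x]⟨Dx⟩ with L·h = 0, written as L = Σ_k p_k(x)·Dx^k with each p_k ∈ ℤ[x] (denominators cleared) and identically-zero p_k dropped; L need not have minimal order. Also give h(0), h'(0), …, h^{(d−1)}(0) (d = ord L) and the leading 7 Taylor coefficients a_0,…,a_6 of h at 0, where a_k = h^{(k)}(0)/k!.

L = 5 - 2·Dx + Dx^2  (order 2).
h: a_k = 6, 12, -3, -12, -19/4, 11/10, 139/120, …
ICs: h(0) = 6, h′(0) = 12.

f: a_k = -1, -1, -1/2, -1/6, -1/24, -1/120, -1/720, …
g: a_k = 0, -6, 0, 4, 0, -4/5, 0, …
Sym-product of L_f,L_g gives L₀ (≤ ord 2).
Differentiate: ansatz ord ≤ ord L₀ ⇒ L.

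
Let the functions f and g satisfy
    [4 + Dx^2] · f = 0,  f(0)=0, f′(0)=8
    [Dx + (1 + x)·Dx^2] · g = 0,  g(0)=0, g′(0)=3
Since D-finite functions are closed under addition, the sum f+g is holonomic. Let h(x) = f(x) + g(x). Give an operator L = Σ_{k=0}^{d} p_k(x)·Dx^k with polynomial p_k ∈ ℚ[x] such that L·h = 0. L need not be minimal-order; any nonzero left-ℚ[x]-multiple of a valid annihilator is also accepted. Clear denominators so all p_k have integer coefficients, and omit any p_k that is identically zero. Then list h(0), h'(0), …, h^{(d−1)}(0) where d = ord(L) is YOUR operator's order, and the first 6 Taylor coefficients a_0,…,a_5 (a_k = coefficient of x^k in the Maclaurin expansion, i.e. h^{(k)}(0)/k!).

L = (20 + 16·x + 8·x^2)·Dx + (12 + 28·x + 24·x^2 + 8·x^3)·Dx^2 + (5 + 4·x + 2·x^2)·Dx^3 + (3 + 7·x + 6·x^2 + 2·x^3)·Dx^4  (order 4).
h: a_k = 0, 11, -3/2, -13/3, -3/4, 5/3, …
ICs: h(0) = 0, h′(0) = 11, h′′(0) = -3, h′′′(0) = -26.

f: a_k = 0, 8, 0, -16/3, 0, 16/15, …
g: a_k = 0, 3, -3/2, 1, -3/4, 3/5, …
Sum ⇒ L₀ = lclm(L_f,L_g) in ℚ(x)⟨Dx⟩.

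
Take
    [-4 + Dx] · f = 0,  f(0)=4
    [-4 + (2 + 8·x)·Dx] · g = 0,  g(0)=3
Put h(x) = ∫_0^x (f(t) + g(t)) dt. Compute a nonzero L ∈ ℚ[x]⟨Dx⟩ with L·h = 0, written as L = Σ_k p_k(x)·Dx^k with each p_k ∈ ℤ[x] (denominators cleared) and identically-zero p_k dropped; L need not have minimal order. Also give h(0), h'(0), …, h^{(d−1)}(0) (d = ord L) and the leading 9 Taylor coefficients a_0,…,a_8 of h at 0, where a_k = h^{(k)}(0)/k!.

L = (24 + 64·x)·Dx + (-10 - 64·x - 128·x^2)·Dx^2 + (1 + 12·x + 32·x^2)·Dx^3  (order 3).
h: a_k = 0, 7, 11, 26/3, 41/3, 38/15, 886/45, -10316/315, 31697/315, …
ICs: h(0) = 0, h′(0) = 7, h′′(0) = 22.

f: a_k = 4, 16, 32, 128/3, 128/3, 512/15, 1024/45, 4096/315, 2048/315, …
g: a_k = 3, 6, -6, 12, -30, 84, -252, 792, -2574, …
Weyl lclm of L_f,L_g ⇒ L₀ (ord ≤ 2).
h=∫₀ˣh₀: take L = L₀·Dx.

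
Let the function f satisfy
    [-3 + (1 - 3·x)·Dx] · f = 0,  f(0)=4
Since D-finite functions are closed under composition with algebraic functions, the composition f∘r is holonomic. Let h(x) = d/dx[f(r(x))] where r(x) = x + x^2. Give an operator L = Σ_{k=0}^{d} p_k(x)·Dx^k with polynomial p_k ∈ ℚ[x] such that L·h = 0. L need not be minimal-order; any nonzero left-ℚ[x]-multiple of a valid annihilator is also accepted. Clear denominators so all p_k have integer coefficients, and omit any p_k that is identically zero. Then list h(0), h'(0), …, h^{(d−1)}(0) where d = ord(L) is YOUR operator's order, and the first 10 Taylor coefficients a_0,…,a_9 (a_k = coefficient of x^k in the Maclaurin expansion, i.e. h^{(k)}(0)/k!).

f: a_k = 4, 12, 36, 108, 324, 972, 2916, 8748, 26244, 78732, …
Substitute x→r, Dx→(1/r')Dx; clear ⇒ L₀.
Differentiate: ansatz ord ≤ ord L₀ ⇒ L.
L = (8 + 18·x + 18·x^2) + (-1 + x + 9·x^2 + 6·x^3)·Dx  (order 1).
h: a_k = 12, 96, 540, 2736, 12960, 58968, 260820, 1130112, 4820148, 20305080, …
ICs: h(0) = 12.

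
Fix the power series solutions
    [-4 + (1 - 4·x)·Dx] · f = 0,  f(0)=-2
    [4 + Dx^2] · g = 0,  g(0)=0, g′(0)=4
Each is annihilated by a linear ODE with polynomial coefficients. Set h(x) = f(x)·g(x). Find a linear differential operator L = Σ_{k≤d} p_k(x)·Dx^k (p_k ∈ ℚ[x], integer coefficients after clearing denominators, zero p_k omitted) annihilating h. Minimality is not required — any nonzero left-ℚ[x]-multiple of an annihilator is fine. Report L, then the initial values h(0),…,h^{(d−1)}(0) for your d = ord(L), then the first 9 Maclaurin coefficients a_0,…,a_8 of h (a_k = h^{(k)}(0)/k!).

L = (-4 + 16·x) + 8·Dx + (-1 + 4·x)·Dx^2  (order 2).
h: a_k = 0, -8, -32, -368/3, -1472/3, -29456/15, -117824/15, -9897184/315, -39588736/315, …
ICs: h(0) = 0, h′(0) = -8.

f: a_k = -2, -8, -32, -128, -512, -2048, -8192, -32768, -131072, …
g: a_k = 0, 4, 0, -8/3, 0, 8/15, 0, -16/315, 0, …
f·g: L₀ = L_f ⊗_s L_g, ord ≤ 1·2.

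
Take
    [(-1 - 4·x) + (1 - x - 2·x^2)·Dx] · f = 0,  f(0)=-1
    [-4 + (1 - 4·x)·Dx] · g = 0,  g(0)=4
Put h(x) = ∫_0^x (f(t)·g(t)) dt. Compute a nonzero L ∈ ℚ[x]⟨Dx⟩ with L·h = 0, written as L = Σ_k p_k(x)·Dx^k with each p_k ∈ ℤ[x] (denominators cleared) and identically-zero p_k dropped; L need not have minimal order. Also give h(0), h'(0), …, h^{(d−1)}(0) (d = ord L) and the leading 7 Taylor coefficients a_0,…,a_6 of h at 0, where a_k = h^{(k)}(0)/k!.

f: a_k = -1, -1, -3, -5, -11, -21, -43, …
g: a_k = 4, 16, 64, 256, 1024, 4096, 16384, …
f·g: L₀ = L_f ⊗_s L_g, ord ≤ 1·1.
h=∫₀ˣh₀: take L = L₀·Dx.
L = (-5 + 4·x + 24·x^2)·Dx + (1 - 5·x + 2·x^2 + 8·x^3)·Dx^2  (order 2).
h: a_k = 0, -4, -10, -92/3, -97, -1596/5, -1078, …
ICs: h(0) = 0, h′(0) = -4.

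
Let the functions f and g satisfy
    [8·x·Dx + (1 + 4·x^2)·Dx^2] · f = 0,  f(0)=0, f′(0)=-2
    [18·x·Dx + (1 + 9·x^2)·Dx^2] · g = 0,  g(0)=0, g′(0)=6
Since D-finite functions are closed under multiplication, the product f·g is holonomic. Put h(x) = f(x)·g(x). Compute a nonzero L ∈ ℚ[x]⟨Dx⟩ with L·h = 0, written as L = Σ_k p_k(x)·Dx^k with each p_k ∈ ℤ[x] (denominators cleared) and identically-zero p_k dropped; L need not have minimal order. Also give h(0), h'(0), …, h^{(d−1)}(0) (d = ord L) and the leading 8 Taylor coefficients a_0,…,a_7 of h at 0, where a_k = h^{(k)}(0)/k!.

f: a_k = 0, -2, 0, 8/3, 0, -32/5, 0, 128/7, …
g: a_k = 0, 6, 0, -18, 0, 486/5, 0, -4374/7, …
Product ⇒ symmetric product L₀, ord ≤ 4.
L = (-864·x - 18720·x^3 - 82944·x^5 + 134784·x^7 + 1119744·x^9)·Dx + (-52 - 3036·x^2 - 33696·x^4 - 72576·x^6 + 471744·x^8 + 1679616·x^10)·Dx^2 + (-104·x - 2072·x^3 - 11232·x^5 + 13968·x^7 + 269568·x^9 + 559872·x^11)·Dx^3 + (-1 - 26·x^2 - 205·x^4 + 7380·x^8 + 33696·x^10 + 46656·x^12)·Dx^4  (order 4).
h: a_k = 0, 0, -12, 0, 52, 0, -1404/5, 0, …
ICs: h(0) = 0, h′(0) = 0, h′′(0) = -24, h′′′(0) = 0.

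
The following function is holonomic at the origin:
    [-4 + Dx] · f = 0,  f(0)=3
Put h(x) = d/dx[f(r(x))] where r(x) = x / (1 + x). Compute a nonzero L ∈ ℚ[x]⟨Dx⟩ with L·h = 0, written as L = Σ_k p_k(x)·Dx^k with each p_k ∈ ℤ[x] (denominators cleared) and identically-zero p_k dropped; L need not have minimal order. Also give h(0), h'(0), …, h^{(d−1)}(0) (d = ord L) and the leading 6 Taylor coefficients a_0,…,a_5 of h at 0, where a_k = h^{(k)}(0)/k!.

L = (2 - 2·x) + (-1 - 2·x - x^2)·Dx  (order 1).
h: a_k = 12, 24, -12, -16, 28, -88/5, …
ICs: h(0) = 12.

f: a_k = 3, 12, 24, 32, 32, 128/5, …
L₀ from L_f via x↦r, Dx↦r'^{-1}Dx.
h=h₀': d/dx-closure on L₀ ⇒ L.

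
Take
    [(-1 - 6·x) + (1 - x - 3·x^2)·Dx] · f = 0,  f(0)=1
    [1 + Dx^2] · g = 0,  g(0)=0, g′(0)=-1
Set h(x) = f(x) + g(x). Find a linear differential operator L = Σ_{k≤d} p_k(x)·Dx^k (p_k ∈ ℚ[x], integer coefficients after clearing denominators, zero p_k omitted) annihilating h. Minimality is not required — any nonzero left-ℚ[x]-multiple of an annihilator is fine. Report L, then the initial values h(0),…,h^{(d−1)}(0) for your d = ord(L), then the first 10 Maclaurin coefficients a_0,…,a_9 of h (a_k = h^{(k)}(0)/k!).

f: a_k = 1, 1, 4, 7, 19, 40, 97, 217, 508, 1159, …
g: a_k = 0, -1, 0, 1/6, 0, -1/120, 0, 1/5040, 0, -1/362880, …
h₀=f+g: left-lcm gives L₀, ord ≤ 3.
L = (43 + 292·x + 307·x^2 + 624·x^3 + 45·x^4 + 54·x^5) + (-9 - 7·x - 6·x^2 + 91·x^3 + 144·x^4 + 27·x^5 + 27·x^6)·Dx + (43 + 292·x + 307·x^2 + 624·x^3 + 45·x^4 + 54·x^5)·Dx^2 + (-9 - 7·x - 6·x^2 + 91·x^3 + 144·x^4 + 27·x^5 + 27·x^6)·Dx^3  (order 3).
h: a_k = 1, 0, 4, 43/6, 19, 4799/120, 97, 1093681/5040, 508, 420577919/362880, …
ICs: h(0) = 1, h′(0) = 0, h′′(0) = 8.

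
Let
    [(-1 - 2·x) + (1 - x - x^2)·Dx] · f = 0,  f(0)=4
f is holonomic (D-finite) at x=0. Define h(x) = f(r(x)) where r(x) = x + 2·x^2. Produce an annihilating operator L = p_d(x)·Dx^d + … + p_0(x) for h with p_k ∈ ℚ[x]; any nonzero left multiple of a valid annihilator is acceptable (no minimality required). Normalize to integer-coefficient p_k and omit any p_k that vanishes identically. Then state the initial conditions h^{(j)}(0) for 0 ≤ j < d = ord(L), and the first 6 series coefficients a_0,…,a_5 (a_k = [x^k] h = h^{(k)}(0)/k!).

f: a_k = 4, 4, 8, 12, 20, 32, …
Change of var in L_f (x↦r) gives L₀.
L = (1 + 6·x + 12·x^2 + 16·x^3) + (-1 + x + 3·x^2 + 4·x^3 + 4·x^4)·Dx  (order 1).
h: a_k = 4, 4, 16, 44, 124, 336, …
ICs: h(0) = 4.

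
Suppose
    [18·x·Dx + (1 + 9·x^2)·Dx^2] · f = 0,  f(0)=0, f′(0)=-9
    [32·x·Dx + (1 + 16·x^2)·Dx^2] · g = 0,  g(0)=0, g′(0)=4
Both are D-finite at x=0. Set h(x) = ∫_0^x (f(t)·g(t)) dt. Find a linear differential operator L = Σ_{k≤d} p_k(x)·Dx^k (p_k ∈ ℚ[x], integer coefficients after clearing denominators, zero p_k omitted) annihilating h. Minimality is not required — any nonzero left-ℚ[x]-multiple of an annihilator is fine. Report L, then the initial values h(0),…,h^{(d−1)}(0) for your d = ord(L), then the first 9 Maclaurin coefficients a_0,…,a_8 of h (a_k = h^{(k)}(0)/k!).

f: a_k = 0, -9, 0, 27, 0, -729/5, 0, 6561/7, 0, …
g: a_k = 0, 4, 0, -64/3, 0, 1024/5, 0, -16384/7, 0, …
h₀=f·g: eliminate ⇒ L₀, order ≤ 2·2.
∫: right-multiply L₀ by Dx.
L = (-3456·x - 144000·x^3 - 1327104·x^5 + 4147200·x^7 + 71663616·x^9)·Dx^2 + (-100 - 11532·x^2 - 259200·x^4 - 1161216·x^6 + 14515200·x^8 + 107495424·x^10)·Dx^3 + (-200·x - 7880·x^3 - 86400·x^5 + 194112·x^7 + 8294400·x^9 + 35831808·x^11)·Dx^4 + (-1 - 50·x^2 - 769·x^4 + 110736·x^8 + 1036800·x^10 + 2985984·x^12)·Dx^5  (order 5).
h: a_k = 0, 0, 0, -12, 0, 60, 0, -15012/35, 0, …
ICs: h(0) = 0, h′(0) = 0, h′′(0) = 0, h′′′(0) = -72, h′′′′(0) = 0.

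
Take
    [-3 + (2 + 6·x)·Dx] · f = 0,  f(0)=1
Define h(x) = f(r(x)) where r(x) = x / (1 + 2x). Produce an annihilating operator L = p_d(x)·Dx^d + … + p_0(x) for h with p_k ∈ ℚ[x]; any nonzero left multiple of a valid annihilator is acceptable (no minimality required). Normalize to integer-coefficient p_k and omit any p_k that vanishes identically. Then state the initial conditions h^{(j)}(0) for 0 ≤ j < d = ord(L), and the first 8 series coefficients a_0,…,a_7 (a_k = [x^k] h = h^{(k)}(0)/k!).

f: a_k = 1, 3/2, -9/8, 27/16, -405/128, 1701/256, -15309/1024, 72171/2048, …
Change of var in L_f (x↦r) gives L₀.
L = -3 + (2 + 14·x + 20·x^2)·Dx  (order 1).
h: a_k = 1, 3/2, -33/8, 195/16, -4965/128, 33909/256, -492501/1024, 3761283/2048, …
ICs: h(0) = 1.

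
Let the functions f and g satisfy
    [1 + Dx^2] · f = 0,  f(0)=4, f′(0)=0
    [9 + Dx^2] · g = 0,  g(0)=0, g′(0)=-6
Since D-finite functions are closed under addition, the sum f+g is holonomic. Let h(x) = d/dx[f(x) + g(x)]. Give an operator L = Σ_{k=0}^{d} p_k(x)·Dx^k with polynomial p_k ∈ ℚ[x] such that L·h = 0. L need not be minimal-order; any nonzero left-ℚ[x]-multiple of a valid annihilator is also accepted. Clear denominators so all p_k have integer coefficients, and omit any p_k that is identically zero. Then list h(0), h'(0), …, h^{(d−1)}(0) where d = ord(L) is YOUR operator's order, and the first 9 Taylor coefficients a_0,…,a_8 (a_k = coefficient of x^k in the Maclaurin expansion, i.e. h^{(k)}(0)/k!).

L = 9 + 10·Dx^2 + Dx^4  (order 4).
h: a_k = -6, -4, 27, 2/3, -81/4, -1/30, 243/40, 1/1260, -2187/2240, …
ICs: h(0) = -6, h′(0) = -4, h′′(0) = 54, h′′′(0) = 4.

f: a_k = 4, 0, -2, 0, 1/6, 0, -1/180, 0, 1/10080, …
g: a_k = 0, -6, 0, 9, 0, -81/20, 0, 243/280, 0, …
L₀ := lclm(L_f,L_g); ord L₀ ≤ 2+2.
h₀' ⇒ L via d/dx closure of L₀.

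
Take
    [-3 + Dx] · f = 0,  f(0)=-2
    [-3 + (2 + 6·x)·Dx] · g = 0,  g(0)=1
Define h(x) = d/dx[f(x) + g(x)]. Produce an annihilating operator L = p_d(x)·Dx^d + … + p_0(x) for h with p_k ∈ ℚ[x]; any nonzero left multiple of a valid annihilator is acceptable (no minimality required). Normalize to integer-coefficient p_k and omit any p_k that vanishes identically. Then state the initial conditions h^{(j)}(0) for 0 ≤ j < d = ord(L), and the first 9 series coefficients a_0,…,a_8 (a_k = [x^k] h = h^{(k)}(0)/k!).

L = (-15 - 18·x) + (-1 - 24·x - 36·x^2)·Dx + (2 + 10·x + 12·x^2)·Dx^2  (order 2).
h: a_k = -9/2, -81/4, -351/16, -1269/32, 3321/256, -260739/2560, 2463777/10240, -98886663/143360, 4430864187/2293760, …
ICs: h(0) = -9/2, h′(0) = -81/4.

f: a_k = -2, -6, -9, -9, -27/4, -81/20, -81/40, -243/280, -729/2240, …
g: a_k = 1, 3/2, -9/8, 27/16, -405/128, 1701/256, -15309/1024, 72171/2048, -2814669/32768, …
f+g: L₀ = lclm(L_f,L_g), ord ≤ 1+1.
Differentiate: ansatz ord ≤ ord L₀ ⇒ L.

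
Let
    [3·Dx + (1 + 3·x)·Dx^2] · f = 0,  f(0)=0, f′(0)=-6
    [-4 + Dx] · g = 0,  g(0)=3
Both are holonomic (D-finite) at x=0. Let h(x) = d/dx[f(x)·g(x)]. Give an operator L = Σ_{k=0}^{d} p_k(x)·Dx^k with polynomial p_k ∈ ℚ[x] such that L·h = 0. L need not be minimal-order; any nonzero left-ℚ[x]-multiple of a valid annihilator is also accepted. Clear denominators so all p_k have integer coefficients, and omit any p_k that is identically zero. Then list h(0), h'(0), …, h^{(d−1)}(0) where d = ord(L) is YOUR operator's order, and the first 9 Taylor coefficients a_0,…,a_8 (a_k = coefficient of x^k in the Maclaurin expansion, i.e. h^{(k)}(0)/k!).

f: a_k = 0, -6, 9, -18, 81/2, -486/5, 243, -4374/7, 6561/4, …
g: a_k = 3, 12, 24, 32, 32, 128/5, 256/15, 1024/105, 512/105, …
Sym-product of L_f,L_g gives L₀ (≤ ord 2).
h₀' ⇒ L via d/dx closure of L₀.
L = (40 + 96·x + 576·x^2) + (-14 - 84·x - 288·x^2)·Dx + (1 + 15·x + 36·x^2)·Dx^2  (order 2).
h: a_k = -18, -90, -270, -282, -708, 558, -15518/5, 42974/5, -187857/7, …
ICs: h(0) = -18, h′(0) = -90.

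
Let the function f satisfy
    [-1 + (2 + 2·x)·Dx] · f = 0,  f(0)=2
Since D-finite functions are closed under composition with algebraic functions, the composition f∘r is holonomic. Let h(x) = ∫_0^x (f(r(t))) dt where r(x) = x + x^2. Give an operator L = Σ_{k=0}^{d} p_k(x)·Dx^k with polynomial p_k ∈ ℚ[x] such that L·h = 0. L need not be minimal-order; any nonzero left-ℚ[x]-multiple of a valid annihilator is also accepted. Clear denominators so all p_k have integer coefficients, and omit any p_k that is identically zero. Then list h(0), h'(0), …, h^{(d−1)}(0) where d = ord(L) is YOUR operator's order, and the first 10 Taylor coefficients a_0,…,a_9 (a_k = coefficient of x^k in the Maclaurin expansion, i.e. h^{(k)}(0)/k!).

f: a_k = 2, 1, -1/4, 1/8, -5/64, 7/128, -21/512, 33/1024, -429/16384, 715/32768, …
h₀=f(r): pull back L_f along r ⇒ L₀.
∫: right-multiply L₀ by Dx.
L = (-1 - 2·x)·Dx + (2 + 2·x + 2·x^2)·Dx^2  (order 2).
h: a_k = 0, 2, 1/2, 1/4, -3/32, 3/320, 5/256, -57/3584, 21/8192, 289/49152, …
ICs: h(0) = 0, h′(0) = 2.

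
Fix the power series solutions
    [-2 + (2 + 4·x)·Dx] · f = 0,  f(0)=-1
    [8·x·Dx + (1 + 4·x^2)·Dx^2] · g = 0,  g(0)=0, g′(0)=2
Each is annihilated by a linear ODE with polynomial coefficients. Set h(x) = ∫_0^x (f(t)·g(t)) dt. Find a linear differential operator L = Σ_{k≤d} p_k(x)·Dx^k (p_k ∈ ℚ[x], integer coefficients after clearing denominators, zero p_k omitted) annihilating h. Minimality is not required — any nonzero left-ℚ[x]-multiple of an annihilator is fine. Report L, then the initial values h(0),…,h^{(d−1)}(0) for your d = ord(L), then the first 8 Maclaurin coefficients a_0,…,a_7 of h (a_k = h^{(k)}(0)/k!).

L = (3 - 8·x - 4·x^2)·Dx + (-2 + 4·x + 24·x^2 + 16·x^3)·Dx^2 + (1 + 4·x + 8·x^2 + 16·x^3 + 16·x^4)·Dx^3  (order 3).
h: a_k = 0, 0, -1, -2/3, 11/12, 1/3, -389/360, -409/420, …
ICs: h(0) = 0, h′(0) = 0, h′′(0) = -2.

f: a_k = -1, -1, 1/2, -1/2, 5/8, -7/8, 21/16, -33/16, …
g: a_k = 0, 2, 0, -8/3, 0, 32/5, 0, -128/7, …
L₀ := L_f ⊗_s L_g (sym. prod.), ord ≤ 2.
h=∫₀ˣh₀: take L = L₀·Dx.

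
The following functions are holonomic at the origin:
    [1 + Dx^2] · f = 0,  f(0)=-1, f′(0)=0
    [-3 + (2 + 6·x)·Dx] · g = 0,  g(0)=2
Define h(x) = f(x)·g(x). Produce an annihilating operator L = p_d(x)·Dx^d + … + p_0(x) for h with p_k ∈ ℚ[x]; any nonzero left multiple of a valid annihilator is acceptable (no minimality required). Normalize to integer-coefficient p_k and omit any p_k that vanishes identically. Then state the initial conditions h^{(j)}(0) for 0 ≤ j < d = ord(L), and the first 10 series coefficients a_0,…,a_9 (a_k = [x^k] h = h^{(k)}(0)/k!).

f: a_k = -1, 0, 1/2, 0, -1/24, 0, 1/720, 0, -1/40320, 0, …
g: a_k = 2, 3, -9/4, 27/8, -405/64, 1701/128, -15309/512, 72171/1024, -2814669/16384, 14073345/32768, …
Product ⇒ symmetric product L₀, ord ≤ 2.
L = (31 + 24·x + 36·x^2) + (-12 - 36·x)·Dx + (4 + 24·x + 36·x^2)·Dx^2  (order 2).
h: a_k = -2, -3, 13/4, -15/8, 983/192, -1501/128, 618229/23040, -982601/15360, 810807791/5160960, -1358343193/3440640, …
ICs: h(0) = -2, h′(0) = -3.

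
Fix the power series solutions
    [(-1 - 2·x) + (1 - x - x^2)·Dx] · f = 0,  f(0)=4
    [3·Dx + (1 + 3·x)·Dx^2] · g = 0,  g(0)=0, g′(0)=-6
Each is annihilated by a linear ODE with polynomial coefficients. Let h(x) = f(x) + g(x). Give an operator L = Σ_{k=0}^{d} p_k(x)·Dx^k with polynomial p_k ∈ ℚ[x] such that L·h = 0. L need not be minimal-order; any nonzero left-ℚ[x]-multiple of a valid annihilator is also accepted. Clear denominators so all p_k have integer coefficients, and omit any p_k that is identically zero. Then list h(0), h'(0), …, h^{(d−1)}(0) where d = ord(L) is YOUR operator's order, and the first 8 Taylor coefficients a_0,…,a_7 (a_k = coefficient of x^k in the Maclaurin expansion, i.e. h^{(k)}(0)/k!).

L = (126 + 342·x + 468·x^2 + 180·x^3 + 108·x^4)·Dx + (156·x + 576·x^2 + 672·x^3 + 378·x^4 + 180·x^5)·Dx^2 + (-7 - 35·x - 29·x^2 + 63·x^3 + 99·x^4 + 93·x^5 + 36·x^6)·Dx^3  (order 3).
h: a_k = 4, -2, 17, -6, 121/2, -326/5, 295, -3786/7, …
ICs: h(0) = 4, h′(0) = -2, h′′(0) = 34.

f: a_k = 4, 4, 8, 12, 20, 32, 52, 84, …
g: a_k = 0, -6, 9, -18, 81/2, -486/5, 243, -4374/7, …
h₀=f+g: left-lcm gives L₀, ord ≤ 3.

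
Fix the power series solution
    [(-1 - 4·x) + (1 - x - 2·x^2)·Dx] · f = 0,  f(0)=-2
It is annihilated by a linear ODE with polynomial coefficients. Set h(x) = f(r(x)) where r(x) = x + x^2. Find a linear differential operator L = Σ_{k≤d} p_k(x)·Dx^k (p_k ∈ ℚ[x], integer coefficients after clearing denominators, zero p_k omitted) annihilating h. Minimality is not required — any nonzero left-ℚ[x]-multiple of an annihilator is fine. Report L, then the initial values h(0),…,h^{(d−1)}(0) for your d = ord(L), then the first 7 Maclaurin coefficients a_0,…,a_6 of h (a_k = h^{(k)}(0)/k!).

f: a_k = -2, -2, -6, -10, -22, -42, -86, …
Substitute x→r, Dx→(1/r')Dx; clear ⇒ L₀.
L = (1 + 6·x + 12·x^2 + 8·x^3) + (-1 + x + 3·x^2 + 4·x^3 + 2·x^4)·Dx  (order 1).
h: a_k = -2, -2, -8, -22, -58, -160, -438, …
ICs: h(0) = -2.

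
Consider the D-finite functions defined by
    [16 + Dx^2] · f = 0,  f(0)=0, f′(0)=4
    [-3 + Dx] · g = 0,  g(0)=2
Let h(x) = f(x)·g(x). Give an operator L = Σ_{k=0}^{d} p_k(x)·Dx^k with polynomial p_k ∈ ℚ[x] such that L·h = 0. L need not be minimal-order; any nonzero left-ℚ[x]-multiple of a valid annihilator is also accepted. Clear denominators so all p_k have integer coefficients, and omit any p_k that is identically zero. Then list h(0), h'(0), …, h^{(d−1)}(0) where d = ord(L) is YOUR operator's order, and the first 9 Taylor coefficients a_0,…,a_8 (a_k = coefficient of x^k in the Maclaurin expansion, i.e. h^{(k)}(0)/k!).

L = 25 - 6·Dx + Dx^2  (order 2).
h: a_k = 0, 8, 24, 44/3, -28, -779/15, -143/5, 4031/630, 527/30, …
ICs: h(0) = 0, h′(0) = 8.

f: a_k = 0, 4, 0, -32/3, 0, 128/15, 0, -1024/315, 0, …
g: a_k = 2, 6, 9, 9, 27/4, 81/20, 81/40, 243/280, 729/2240, …
Sym-product of L_f,L_g gives L₀ (≤ ord 2).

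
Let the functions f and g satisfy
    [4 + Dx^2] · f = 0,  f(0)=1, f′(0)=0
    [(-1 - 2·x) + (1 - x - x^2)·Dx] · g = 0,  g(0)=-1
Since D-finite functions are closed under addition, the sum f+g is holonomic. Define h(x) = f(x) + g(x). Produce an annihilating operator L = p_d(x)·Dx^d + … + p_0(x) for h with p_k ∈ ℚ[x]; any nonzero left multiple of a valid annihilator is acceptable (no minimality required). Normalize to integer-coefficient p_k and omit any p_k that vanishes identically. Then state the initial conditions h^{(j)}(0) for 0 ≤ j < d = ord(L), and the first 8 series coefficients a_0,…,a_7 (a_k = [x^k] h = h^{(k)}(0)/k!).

L = (-44 - 96·x - 32·x^2 - 48·x^3 - 40·x^4 - 16·x^5) + (16 - 20·x - 8·x^2 + 16·x^3 - 12·x^4 - 24·x^5 - 8·x^6)·Dx + (-11 - 24·x - 8·x^2 - 12·x^3 - 10·x^4 - 4·x^5)·Dx^2 + (4 - 5·x - 2·x^2 + 4·x^3 - 3·x^4 - 6·x^5 - 2·x^6)·Dx^3  (order 3).
h: a_k = 0, -1, -4, -3, -13/3, -8, -589/45, -21, …
ICs: h(0) = 0, h′(0) = -1, h′′(0) = -8.

f: a_k = 1, 0, -2, 0, 2/3, 0, -4/45, 0, …
g: a_k = -1, -1, -2, -3, -5, -8, -13, -21, …
h₀=f+g: left-lcm gives L₀, ord ≤ 3.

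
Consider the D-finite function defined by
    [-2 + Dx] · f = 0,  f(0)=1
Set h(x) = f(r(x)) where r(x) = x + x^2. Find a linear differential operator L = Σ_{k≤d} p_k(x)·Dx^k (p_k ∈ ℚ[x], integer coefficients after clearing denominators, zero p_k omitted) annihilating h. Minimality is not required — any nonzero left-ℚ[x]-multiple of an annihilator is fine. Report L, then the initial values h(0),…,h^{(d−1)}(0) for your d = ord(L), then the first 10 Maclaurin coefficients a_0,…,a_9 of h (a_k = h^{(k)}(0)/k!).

L = (-2 - 4·x) + Dx  (order 1).
h: a_k = 1, 2, 4, 16/3, 20/3, 104/15, 304/45, 1856/315, 1528/315, 2096/567, …
ICs: h(0) = 1.

f: a_k = 1, 2, 2, 4/3, 2/3, 4/15, 4/45, 8/315, 2/315, 4/2835, …
Change of var in L_f (x↦r) gives L₀.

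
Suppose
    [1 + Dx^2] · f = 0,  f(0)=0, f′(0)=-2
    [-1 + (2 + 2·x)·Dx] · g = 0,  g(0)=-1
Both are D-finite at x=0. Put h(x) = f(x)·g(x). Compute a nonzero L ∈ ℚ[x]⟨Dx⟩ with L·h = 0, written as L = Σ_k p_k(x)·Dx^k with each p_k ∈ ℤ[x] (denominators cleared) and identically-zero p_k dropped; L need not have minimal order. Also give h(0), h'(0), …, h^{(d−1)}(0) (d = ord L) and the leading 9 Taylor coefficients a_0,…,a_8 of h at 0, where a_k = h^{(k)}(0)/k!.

L = (7 + 8·x + 4·x^2) + (-4 - 4·x)·Dx + (4 + 8·x + 4·x^2)·Dx^2  (order 2).
h: a_k = 0, 2, 1, -7/12, -1/24, -19/960, 27/640, -983/32256, 7727/322560, …
ICs: h(0) = 0, h′(0) = 2.

f: a_k = 0, -2, 0, 1/3, 0, -1/60, 0, 1/2520, 0, …
g: a_k = -1, -1/2, 1/8, -1/16, 5/128, -7/256, 21/1024, -33/2048, 429/32768, …
f·g: L₀ = L_f ⊗_s L_g, ord ≤ 2·1.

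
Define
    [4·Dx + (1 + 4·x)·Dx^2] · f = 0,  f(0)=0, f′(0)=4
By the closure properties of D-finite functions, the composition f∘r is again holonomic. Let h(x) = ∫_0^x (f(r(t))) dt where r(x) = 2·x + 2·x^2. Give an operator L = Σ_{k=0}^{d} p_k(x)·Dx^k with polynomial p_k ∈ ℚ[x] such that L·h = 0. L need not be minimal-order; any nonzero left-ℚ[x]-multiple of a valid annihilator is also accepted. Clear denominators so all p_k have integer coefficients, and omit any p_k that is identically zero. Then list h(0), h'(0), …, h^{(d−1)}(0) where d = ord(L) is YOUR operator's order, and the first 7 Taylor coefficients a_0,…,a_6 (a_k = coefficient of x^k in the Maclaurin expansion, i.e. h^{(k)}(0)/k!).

L = (6 + 16·x + 16·x^2)·Dx^2 + (1 + 10·x + 24·x^2 + 16·x^3)·Dx^3  (order 3).
h: a_k = 0, 0, 4, -8, 80/3, -544/5, 7424/15, …
ICs: h(0) = 0, h′(0) = 0, h′′(0) = 8.

f: a_k = 0, 4, -8, 64/3, -64, 1024/5, -2048/3, …
Change of var in L_f (x↦r) gives L₀.
h=∫h₀ ⇒ L = L₀·Dx.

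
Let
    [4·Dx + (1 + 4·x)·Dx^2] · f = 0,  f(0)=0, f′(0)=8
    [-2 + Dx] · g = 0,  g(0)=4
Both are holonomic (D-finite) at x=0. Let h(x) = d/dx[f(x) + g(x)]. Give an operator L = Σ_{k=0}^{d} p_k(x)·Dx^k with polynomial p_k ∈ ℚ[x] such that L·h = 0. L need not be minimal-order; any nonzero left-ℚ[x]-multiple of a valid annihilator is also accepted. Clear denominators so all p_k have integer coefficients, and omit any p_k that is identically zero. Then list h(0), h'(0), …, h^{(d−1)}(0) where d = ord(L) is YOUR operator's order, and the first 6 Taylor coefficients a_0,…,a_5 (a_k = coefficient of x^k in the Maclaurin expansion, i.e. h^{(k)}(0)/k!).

f: a_k = 0, 8, -16, 128/3, -128, 2048/5, …
g: a_k = 4, 8, 8, 16/3, 8/3, 16/15, …
h₀=f+g: left-lcm gives L₀, ord ≤ 3.
h₀' ⇒ L via d/dx closure of L₀.
L = (-40 - 32·x) + (14 - 16·x - 32·x^2)·Dx + (3 + 16·x + 16·x^2)·Dx^2  (order 2).
h: a_k = 16, -16, 144, -1504/3, 6160/3, -122848/15, …
ICs: h(0) = 16, h′(0) = -16.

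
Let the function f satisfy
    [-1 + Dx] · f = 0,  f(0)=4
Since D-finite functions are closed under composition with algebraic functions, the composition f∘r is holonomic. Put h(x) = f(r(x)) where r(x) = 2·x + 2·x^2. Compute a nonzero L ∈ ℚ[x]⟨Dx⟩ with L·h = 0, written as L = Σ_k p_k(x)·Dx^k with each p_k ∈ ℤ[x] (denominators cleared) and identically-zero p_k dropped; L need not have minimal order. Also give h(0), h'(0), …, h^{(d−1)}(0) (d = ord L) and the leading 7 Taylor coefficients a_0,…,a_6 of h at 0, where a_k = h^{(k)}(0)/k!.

f: a_k = 4, 4, 2, 2/3, 1/6, 1/30, 1/180, …
h₀=f(r): pull back L_f along r ⇒ L₀.
L = (-2 - 4·x) + Dx  (order 1).
h: a_k = 4, 8, 16, 64/3, 80/3, 416/15, 1216/45, …
ICs: h(0) = 4.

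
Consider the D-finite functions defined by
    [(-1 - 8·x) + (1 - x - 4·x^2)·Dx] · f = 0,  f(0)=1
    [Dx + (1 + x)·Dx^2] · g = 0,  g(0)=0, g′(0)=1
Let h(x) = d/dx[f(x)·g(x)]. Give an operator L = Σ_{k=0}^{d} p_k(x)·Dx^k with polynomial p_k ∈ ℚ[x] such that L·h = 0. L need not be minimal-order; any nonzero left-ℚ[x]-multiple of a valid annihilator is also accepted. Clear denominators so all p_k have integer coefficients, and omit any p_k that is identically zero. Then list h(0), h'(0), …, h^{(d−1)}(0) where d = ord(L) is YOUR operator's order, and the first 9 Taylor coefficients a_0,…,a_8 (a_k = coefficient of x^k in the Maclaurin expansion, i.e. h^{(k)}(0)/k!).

f: a_k = 1, 1, 5, 9, 29, 65, 181, 441, 1165, …
g: a_k = 0, 1, -1/2, 1/3, -1/4, 1/5, -1/6, 1/7, -1/8, …
L₀ := L_f ⊗_s L_g (sym. prod.), ord ≤ 2.
Derive L from L₀ (diff closure).
L = (236 + 648·x + 576·x^2) + (25 + 277·x + 672·x^2 + 448·x^3)·Dx + (-9 - 16·x + 45·x^2 + 116·x^3 + 64·x^4)·Dx^2  (order 2).
h: a_k = 1, 1, 29/2, 79/3, 1567/12, 3137/10, 4393/4, 307357/105, 2503831/280, …
ICs: h(0) = 1, h′(0) = 1.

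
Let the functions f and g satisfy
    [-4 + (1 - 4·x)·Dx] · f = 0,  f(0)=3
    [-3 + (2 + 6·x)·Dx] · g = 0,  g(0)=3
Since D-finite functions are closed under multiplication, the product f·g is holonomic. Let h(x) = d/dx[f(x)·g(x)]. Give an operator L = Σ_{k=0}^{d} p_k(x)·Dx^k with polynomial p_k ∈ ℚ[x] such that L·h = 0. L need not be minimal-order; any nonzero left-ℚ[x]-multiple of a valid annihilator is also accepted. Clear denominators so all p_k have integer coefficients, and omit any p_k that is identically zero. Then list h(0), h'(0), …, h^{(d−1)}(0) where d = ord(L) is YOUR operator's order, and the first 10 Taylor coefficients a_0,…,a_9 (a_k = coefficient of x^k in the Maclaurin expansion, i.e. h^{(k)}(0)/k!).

L = (167 + 792·x + 432·x^2) + (-22 - 2·x + 288·x^2 + 288·x^3)·Dx  (order 1).
h: a_k = 99/2, 1503/4, 36801/16, 388899/32, 15632505/256, 149658705/512, 2798175933/2048, 25557990795/4096, 1841315278185/65536, 16360787251845/131072, …
ICs: h(0) = 99/2.

f: a_k = 3, 12, 48, 192, 768, 3072, 12288, 49152, 196608, 786432, …
g: a_k = 3, 9/2, -27/8, 81/16, -1215/128, 5103/256, -45927/1024, 216513/2048, -8444007/32768, 42220035/65536, …
Sym-product of L_f,L_g gives L₀ (≤ ord 1).
Derive L from L₀ (diff closure).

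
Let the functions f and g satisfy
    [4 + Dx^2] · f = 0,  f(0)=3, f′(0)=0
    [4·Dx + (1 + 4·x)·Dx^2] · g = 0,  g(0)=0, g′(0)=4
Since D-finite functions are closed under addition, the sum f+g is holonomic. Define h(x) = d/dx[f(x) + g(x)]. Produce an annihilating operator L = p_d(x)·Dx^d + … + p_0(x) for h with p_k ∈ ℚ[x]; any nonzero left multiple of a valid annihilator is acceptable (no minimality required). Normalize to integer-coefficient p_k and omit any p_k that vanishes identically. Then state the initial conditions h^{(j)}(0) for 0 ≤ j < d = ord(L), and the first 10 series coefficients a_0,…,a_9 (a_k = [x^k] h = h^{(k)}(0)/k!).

f: a_k = 3, 0, -6, 0, 2, 0, -4/15, 0, 2/105, 0, …
g: a_k = 0, 4, -8, 64/3, -64, 1024/5, -2048/3, 16384/7, -8192, 262144/9, …
f+g: L₀ = lclm(L_f,L_g), ord ≤ 2+2.
Derive L from L₀ (diff closure).
L = (400 + 128·x + 256·x^2) + (36 + 176·x + 192·x^2 + 256·x^3)·Dx + (100 + 32·x + 64·x^2)·Dx^2 + (9 + 44·x + 48·x^2 + 64·x^3)·Dx^3  (order 3).
h: a_k = 4, -28, 64, -248, 1024, -20488/5, 16384, -6881264/105, 262144, -990904328/945, …
ICs: h(0) = 4, h′(0) = -28, h′′(0) = 128.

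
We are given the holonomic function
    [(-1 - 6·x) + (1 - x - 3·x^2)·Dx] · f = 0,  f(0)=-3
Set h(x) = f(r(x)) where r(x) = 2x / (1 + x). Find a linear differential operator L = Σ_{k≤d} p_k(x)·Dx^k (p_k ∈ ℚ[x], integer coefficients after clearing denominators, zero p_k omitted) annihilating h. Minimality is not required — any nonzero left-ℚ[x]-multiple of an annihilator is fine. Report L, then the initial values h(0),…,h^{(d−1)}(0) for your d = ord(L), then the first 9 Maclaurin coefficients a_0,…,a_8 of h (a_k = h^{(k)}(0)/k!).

f: a_k = -3, -3, -12, -21, -57, -120, -291, -651, -1524, …
f∘r: x↦r, Dx↦Dx/r' in L_f ⇒ L₀.
L = (2 + 26·x) + (-1 - x + 13·x^2 + 13·x^3)·Dx  (order 1).
h: a_k = -3, -6, -42, -78, -546, -1014, -7098, -13182, -92274, …
ICs: h(0) = -3.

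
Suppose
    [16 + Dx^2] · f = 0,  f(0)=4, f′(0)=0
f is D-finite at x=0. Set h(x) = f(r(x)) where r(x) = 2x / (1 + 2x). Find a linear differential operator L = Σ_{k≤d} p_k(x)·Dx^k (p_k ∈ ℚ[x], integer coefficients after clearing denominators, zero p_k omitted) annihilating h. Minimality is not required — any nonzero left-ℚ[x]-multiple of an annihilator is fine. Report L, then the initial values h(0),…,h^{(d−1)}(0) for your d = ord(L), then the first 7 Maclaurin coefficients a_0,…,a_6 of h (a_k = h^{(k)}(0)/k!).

f: a_k = 4, 0, -32, 0, 128/3, 0, -1024/45, …
Substitute x→r, Dx→(1/r')Dx; clear ⇒ L₀.
L = 64 + (4 + 24·x + 48·x^2 + 32·x^3)·Dx + (1 + 8·x + 24·x^2 + 32·x^3 + 16·x^4)·Dx^2  (order 2).
h: a_k = 4, 0, -128, 512, -2560/3, -4096/3, 702464/45, …
ICs: h(0) = 4, h′(0) = 0.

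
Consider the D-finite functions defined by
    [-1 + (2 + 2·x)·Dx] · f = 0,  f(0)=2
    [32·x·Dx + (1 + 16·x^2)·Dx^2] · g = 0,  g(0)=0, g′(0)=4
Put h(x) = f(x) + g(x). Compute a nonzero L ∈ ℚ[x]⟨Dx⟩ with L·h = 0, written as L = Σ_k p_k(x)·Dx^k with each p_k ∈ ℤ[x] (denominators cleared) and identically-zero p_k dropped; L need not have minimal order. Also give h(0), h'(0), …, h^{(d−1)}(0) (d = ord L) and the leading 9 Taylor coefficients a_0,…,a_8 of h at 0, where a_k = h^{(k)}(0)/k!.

L = (-64 - 160·x + 3072·x^2 + 1536·x^3)·Dx + (-131 - 256·x + 5920·x^2 + 12288·x^3 + 5376·x^4)·Dx^2 + (-2 + 126·x + 192·x^2 + 2112·x^3 + 3584·x^4 + 1536·x^5)·Dx^3  (order 3).
h: a_k = 2, 5, -1/4, -509/24, -5/64, 131107/640, -21/512, -16776985/7168, -429/16384, …
ICs: h(0) = 2, h′(0) = 5, h′′(0) = -1/2.

f: a_k = 2, 1, -1/4, 1/8, -5/64, 7/128, -21/512, 33/1024, -429/16384, …
g: a_k = 0, 4, 0, -64/3, 0, 1024/5, 0, -16384/7, 0, …
Sum ⇒ L₀ = lclm(L_f,L_g) in ℚ(x)⟨Dx⟩.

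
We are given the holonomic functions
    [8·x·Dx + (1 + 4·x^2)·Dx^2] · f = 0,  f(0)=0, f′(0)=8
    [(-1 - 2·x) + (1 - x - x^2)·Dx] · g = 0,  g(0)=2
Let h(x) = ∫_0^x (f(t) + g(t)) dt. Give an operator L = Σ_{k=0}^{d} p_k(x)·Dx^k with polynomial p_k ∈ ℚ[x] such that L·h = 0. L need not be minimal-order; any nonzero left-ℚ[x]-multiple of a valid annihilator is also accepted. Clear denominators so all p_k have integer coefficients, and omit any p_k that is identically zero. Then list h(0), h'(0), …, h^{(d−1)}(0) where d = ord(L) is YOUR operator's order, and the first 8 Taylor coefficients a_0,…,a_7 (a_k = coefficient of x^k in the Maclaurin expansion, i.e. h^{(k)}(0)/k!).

f: a_k = 0, 8, 0, -32/3, 0, 128/5, 0, -512/7, …
g: a_k = 2, 2, 4, 6, 10, 16, 26, 42, …
h₀=f+g: left-lcm gives L₀, ord ≤ 3.
∫: right-multiply L₀ by Dx.
L = (16 - 64·x - 400·x^2 - 576·x^3 - 696·x^4 - 96·x^6)·Dx^2 + (-13 - 24·x - 22·x^2 - 204·x^3 - 548·x^4 - 488·x^5 - 48·x^6 - 96·x^7)·Dx^3 + (2 + 5·x + 14·x^2 - 2·x^3 + 13·x^4 - 92·x^5 - 48·x^6 - 16·x^7 - 16·x^8)·Dx^4  (order 4).
h: a_k = 0, 2, 5, 4/3, -7/6, 2, 104/15, 26/7, …
ICs: h(0) = 0, h′(0) = 2, h′′(0) = 10, h′′′(0) = 8.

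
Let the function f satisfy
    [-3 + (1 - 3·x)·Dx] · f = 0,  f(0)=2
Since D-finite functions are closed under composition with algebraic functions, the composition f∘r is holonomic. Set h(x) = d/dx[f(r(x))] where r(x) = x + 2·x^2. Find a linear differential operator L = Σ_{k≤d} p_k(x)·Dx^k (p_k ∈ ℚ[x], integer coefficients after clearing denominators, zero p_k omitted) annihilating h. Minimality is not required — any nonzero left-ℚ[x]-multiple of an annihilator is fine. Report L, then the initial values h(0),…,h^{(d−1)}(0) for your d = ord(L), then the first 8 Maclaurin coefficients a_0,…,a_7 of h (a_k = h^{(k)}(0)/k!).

L = (10 + 36·x + 72·x^2) + (-1 - x + 18·x^2 + 24·x^3)·Dx  (order 1).
h: a_k = 6, 60, 378, 2232, 12150, 63828, 325458, 1626480, …
ICs: h(0) = 6.

f: a_k = 2, 6, 18, 54, 162, 486, 1458, 4374, …
Substitute x→r, Dx→(1/r')Dx; clear ⇒ L₀.
h=h₀': d/dx-closure on L₀ ⇒ L.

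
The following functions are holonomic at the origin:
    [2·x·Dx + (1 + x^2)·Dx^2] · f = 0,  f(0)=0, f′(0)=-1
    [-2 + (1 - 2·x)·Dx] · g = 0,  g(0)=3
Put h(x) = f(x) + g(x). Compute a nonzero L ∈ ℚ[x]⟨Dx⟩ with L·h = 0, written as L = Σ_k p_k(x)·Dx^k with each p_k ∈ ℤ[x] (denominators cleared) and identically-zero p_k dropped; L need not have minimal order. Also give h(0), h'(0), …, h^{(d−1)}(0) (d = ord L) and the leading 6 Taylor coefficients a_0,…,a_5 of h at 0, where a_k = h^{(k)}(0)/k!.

f: a_k = 0, -1, 0, 1/3, 0, -1/5, …
g: a_k = 3, 6, 12, 24, 48, 96, …
h₀=f+g: left-lcm gives L₀, ord ≤ 3.
L = (4 - 32·x - 12·x^2)·Dx + (-13 + 4·x - 25·x^2 - 12·x^3)·Dx^2 + (2 - 3·x - 3·x^3 - 2·x^4)·Dx^3  (order 3).
h: a_k = 3, 5, 12, 73/3, 48, 479/5, …
ICs: h(0) = 3, h′(0) = 5, h′′(0) = 24.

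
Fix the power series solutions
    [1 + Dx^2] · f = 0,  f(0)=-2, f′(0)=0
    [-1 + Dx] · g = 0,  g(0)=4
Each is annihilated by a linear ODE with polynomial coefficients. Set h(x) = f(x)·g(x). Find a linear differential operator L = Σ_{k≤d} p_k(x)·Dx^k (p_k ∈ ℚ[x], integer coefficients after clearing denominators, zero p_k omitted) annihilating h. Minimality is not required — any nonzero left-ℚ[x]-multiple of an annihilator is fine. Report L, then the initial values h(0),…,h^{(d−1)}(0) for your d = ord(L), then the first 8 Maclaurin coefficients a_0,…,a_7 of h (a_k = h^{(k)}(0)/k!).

L = 2 - 2·Dx + Dx^2  (order 2).
h: a_k = -8, -8, 0, 8/3, 4/3, 4/15, 0, -4/315, …
ICs: h(0) = -8, h′(0) = -8.

f: a_k = -2, 0, 1, 0, -1/12, 0, 1/360, 0, …
g: a_k = 4, 4, 2, 2/3, 1/6, 1/30, 1/180, 1/1260, …
f·g: L₀ = L_f ⊗_s L_g, ord ≤ 2·1.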